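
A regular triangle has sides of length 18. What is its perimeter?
Perimeter = number of sides * side length
Perimeter = 3 * 18
Perimeter = 54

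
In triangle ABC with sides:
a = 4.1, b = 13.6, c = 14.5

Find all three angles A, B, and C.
By the law of cosines:
cos(A) = (b² + c² - a²)/(2bc) = 0.959432  →  A = 16.38°
cos(B) = (a² + c² - b²)/(2ac) = 0.354079  →  B = 69.26°
cos(C) = (a² + b² - c²)/(2ab) = -0.076040  →  C = 94.36°
Check: A + B + C = 180.0° ✓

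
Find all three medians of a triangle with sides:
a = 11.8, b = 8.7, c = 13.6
Using m_x = ½√(2y² + 2z² - x²):
m_a = ½√(2·8.7² + 2·13.6² - 11.8²) = ½√382.06 = 9.773
m_b = ½√(2·11.8² + 2·13.6² - 8.7²) = ½√572.71 = 11.97
m_c = ½√(2·11.8² + 2·8.7² - 13.6²) = ½√244.9 = 7.825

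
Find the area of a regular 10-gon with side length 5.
For a regular 10-gon with side length s = 5:
Apothem a = s / (2*tan(pi/10)) = 5 / (2*tan(pi/10)) ≈ 7.6942
Perimeter P = 10 * 5 = 50
Area = (1/2) * P * a = (1/2) * 50 * 7.6942 = 192.36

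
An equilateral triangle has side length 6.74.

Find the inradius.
For an equilateral triangle, r = s/(2√3) where s is the side.
r = 6.74/(2√3) = 6.74/3.464102 = 1.946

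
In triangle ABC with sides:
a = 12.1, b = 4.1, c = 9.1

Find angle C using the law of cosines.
cos(C) = (a² + b² - c²)/(2ab)
cos(C) = (12.1² + 4.1² - 9.1²)/(2·12.1·4.1) = 80.41/99.22 = 0.810421
C = arccos(0.810421) = 35.86°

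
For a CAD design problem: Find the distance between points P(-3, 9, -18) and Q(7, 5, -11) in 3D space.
d = √[(10)² + (-4)² + (7)²] = √165 = 12.85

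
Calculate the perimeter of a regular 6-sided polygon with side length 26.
Perimeter = number of sides * side length
Perimeter = 6 * 26
Perimeter = 156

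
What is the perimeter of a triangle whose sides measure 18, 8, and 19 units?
Perimeter = sum of all sides
Perimeter = 18 + 8 + 19
Perimeter = 45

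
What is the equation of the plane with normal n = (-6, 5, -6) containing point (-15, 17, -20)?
d = n·P = (-6)(-15) + (5)(17) + (-6)(-20) = 295
Plane: -6x + 5y - 6z = 295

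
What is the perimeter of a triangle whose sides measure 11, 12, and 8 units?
Perimeter = sum of all sides
Perimeter = 11 + 12 + 8
Perimeter = 31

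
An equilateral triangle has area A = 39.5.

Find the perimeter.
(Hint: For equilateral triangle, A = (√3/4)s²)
A = (√3/4)s²  →  s² = 4A/√3 = 4·39.5/√3 = 91.2213
s = 9.55099
Perimeter = 3s = 28.65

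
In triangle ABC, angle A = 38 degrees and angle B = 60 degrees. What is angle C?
Sum of angles in a triangle = 180 degrees
Third angle = 180 - 38 - 60
Third angle = 82 degrees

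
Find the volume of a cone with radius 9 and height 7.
Volume = (1/3) * pi * r² * h
Volume = (1/3) * pi * 9² * 7
Volume = (1/3) * pi * 81 * 7
Volume = (1/3) * pi * 567
Volume = 593.76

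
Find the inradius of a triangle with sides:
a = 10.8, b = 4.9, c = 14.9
s = (a+b+c)/2 = (10.8+4.9+14.9)/2 = 15.3
Area = √(s(s-a)(s-b)(s-c)) = √(15.3·4.5·10.4·0.4) = 16.9238
r = Area/s = 16.9238/15.3 = 1.106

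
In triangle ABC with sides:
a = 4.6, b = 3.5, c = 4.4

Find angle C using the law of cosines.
cos(C) = (a² + b² - c²)/(2ab)
cos(C) = (4.6² + 3.5² - 4.4²)/(2·4.6·3.5) = 14.05/32.2 = 0.436335
C = arccos(0.436335) = 64.13°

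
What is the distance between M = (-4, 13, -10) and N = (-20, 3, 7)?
d = √[(-16)² + (-10)² + (17)²] = √645 = 25.4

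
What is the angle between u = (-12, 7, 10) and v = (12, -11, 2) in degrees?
u·v = -201, |u|² = 293, |v|² = 269
cos θ = -201/√78817 ≈ -0.716
θ ≈ 135.7°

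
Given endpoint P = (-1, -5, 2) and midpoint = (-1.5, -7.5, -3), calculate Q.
Q = (2×(-1.5) - (-1), 2×(-7.5) - (-5), 2×(-3) - 2) = (-2, -10, -8)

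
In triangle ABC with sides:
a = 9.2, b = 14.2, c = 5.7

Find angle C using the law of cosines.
cos(C) = (a² + b² - c²)/(2ab)
cos(C) = (9.2² + 14.2² - 5.7²)/(2·9.2·14.2) = 253.79/261.28 = 0.971333
C = arccos(0.971333) = 13.75°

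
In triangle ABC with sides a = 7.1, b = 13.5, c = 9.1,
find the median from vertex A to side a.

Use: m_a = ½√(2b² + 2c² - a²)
m_a = ½√(2·13.5² + 2·9.1² - 7.1²)
m_a = ½√(364.5 + 165.62 - 50.41) = ½√479.71 = 10.95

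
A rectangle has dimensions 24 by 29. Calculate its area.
Area = length * width
Area = 24 * 29
Area = 696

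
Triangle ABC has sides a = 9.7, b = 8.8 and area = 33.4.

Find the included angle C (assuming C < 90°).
Area = ½ab·sin(C)  →  sin(C) = 2·Area/(ab)
sin(C) = 2·33.4/(9.7·8.8) = 0.782568
C = arcsin(0.782568) = 51.5°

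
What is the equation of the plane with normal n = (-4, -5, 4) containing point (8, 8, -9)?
d = n·P = (-4)(8) + (-5)(8) + (4)(-9) = -108
Plane: -4x - 5y + 4z = -108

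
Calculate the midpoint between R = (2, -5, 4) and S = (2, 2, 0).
Midpoint = ((2+2)/2, (-5+2)/2, (4+0)/2) = (2, -1.5, 2)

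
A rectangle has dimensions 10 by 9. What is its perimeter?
Perimeter = 2 * (length + width)
Perimeter = 2 * (10 + 9)
Perimeter = 2 * 19
Perimeter = 38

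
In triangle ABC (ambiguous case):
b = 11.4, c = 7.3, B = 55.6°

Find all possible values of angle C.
sin(C)/c = sin(B)/b  →  sin(C) = c·sin(B)/b = 7.3·sin(55.6°)/11.4 = 0.528362
C₁ = arcsin(0.528362) = 31.89°,  C₂ = 180° - C₁ = 148.11°
Check C₂: A = 180° - 55.6° - 148.11° = -23.71° ≤ 0, rejected
C = 31.89° (one solution)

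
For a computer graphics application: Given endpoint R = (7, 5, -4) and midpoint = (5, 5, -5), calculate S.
S = (2×5 - 7, 2×5 - 5, 2×(-5) - (-4)) = (3, 5, -6)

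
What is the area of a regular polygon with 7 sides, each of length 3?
For a regular 7-gon with side length s = 3:
Apothem a = s / (2*tan(pi/7)) = 3 / (2*tan(pi/7)) ≈ 3.1148
Perimeter P = 7 * 3 = 21
Area = (1/2) * P * a = (1/2) * 21 * 3.1148 = 32.71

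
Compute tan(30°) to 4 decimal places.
tan(30 degrees) = sqrt(3)/3
Decimal approximation: 0.5774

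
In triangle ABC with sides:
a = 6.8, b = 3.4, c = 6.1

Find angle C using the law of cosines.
cos(C) = (a² + b² - c²)/(2ab)
cos(C) = (6.8² + 3.4² - 6.1²)/(2·6.8·3.4) = 20.59/46.24 = 0.445285
C = arccos(0.445285) = 63.56°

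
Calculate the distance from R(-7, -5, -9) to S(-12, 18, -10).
d = √[(-5)² + (23)² + (-1)²] = √555 = 23.56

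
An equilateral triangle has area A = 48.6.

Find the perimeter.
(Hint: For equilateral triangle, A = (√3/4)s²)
A = (√3/4)s²  →  s² = 4A/√3 = 4·48.6/√3 = 112.237
s = 10.5942
Perimeter = 3s = 31.78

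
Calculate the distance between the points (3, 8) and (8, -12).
Using the distance formula: d = sqrt((x₂-x₁)² + (y₂-y₁)²)
dx = 8 - 3 = 5
dy = (-12) - 8 = -20
d = sqrt(5² + (-20)²) = sqrt(25 + 400) = sqrt(425) = 20.62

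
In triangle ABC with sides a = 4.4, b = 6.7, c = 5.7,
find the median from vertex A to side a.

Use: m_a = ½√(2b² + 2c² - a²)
m_a = ½√(2·6.7² + 2·5.7² - 4.4²)
m_a = ½√(89.78 + 64.98 - 19.36) = ½√135.4 = 5.818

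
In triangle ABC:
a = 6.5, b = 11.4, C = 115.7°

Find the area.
Using A = ½ab·sin(C):
A = ½·6.5·11.4·sin(115.7°) = ½·74.1·0.901077 = 33.38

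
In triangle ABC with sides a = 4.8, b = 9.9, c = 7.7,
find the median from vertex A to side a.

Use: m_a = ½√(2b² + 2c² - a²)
m_a = ½√(2·9.9² + 2·7.7² - 4.8²)
m_a = ½√(196.02 + 118.58 - 23.04) = ½√291.56 = 8.538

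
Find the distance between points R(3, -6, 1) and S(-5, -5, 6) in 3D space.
d = √[(-8)² + (1)² + (5)²] = √90 = 9.487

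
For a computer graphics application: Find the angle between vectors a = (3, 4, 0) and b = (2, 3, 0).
a·b = 18, |a|² = 25, |b|² = 13
cos θ = 18/√325 ≈ 0.9985
θ ≈ 3.18°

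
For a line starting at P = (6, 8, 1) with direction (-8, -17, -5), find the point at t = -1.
P(-1) = (6 + (-8)(-1), 8 + (-17)(-1), 1 + (-5)(-1)) = (14, 25, 6)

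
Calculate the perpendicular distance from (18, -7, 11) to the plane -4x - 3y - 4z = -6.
d = |(-4)(18) + (-3)(-7) + (-4)(11) - (-6)| / √((-4)² + (-3)² + (-4)²) = 89/√41 = 13.9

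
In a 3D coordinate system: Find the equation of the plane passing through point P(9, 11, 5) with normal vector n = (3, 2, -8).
d = n·P = (3)(9) + (2)(11) + (-8)(5) = 9
Plane: 3x + 2y - 8z = 9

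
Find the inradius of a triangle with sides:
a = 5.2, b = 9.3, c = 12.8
s = (a+b+c)/2 = (5.2+9.3+12.8)/2 = 13.65
Area = √(s(s-a)(s-b)(s-c)) = √(13.65·8.45·4.35·0.85) = 20.6514
r = Area/s = 20.6514/13.65 = 1.513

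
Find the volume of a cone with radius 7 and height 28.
Volume = (1/3) * pi * r² * h
Volume = (1/3) * pi * 7² * 28
Volume = (1/3) * pi * 49 * 28
Volume = (1/3) * pi * 1372
Volume = 1436.76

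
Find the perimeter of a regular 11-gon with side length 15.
Perimeter = number of sides * side length
Perimeter = 11 * 15
Perimeter = 165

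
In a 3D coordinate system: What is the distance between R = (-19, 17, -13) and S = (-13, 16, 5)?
d = √[(6)² + (-1)² + (18)²] = √361 = 19.0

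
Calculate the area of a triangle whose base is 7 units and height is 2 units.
Area = (1/2) * base * height
Area = (1/2) * 7 * 2
Area = 7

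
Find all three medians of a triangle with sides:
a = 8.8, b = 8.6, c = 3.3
Using m_x = ½√(2y² + 2z² - x²):
m_a = ½√(2·8.6² + 2·3.3² - 8.8²) = ½√92.26 = 4.803
m_b = ½√(2·8.8² + 2·3.3² - 8.6²) = ½√102.7 = 5.067
m_c = ½√(2·8.8² + 2·8.6² - 3.3²) = ½√291.91 = 8.543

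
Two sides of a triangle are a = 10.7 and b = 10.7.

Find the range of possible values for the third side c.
By the triangle inequality: |a - b| < c < a + b
|10.7 - 10.7| < c < 10.7 + 10.7
0 < c < 21.4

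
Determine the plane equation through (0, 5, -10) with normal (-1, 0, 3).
d = n·P = (-1)(0) + (0)(5) + (3)(-10) = -30
Plane: -x + 3z = -30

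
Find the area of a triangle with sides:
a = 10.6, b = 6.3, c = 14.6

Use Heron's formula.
s = (a+b+c)/2 = (10.6+6.3+14.6)/2 = 15.75
A = √(s(s-a)(s-b)(s-c)) = √(15.75·5.15·9.45·1.15)
A = √881.49 = 29.69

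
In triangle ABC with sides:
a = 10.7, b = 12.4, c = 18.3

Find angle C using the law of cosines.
cos(C) = (a² + b² - c²)/(2ab)
cos(C) = (10.7² + 12.4² - 18.3²)/(2·10.7·12.4) = -66.64/265.36 = -0.251131
C = arccos(-0.251131) = 104.5°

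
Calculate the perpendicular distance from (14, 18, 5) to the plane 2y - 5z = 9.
d = |0(14) + 2(18) + (-5)(5) - (9)| / √(0² + 2² + (-5)²) = 2/√29 = 0.3714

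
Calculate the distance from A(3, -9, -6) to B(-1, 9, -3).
d = √[(-4)² + (18)² + (3)²] = √349 = 18.68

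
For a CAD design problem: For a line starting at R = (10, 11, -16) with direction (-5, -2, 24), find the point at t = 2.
P(2) = (10 + (-5)(2), 11 + (-2)(2), -16 + 24(2)) = (0, 7, 32)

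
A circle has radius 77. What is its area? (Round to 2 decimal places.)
Area = pi * r²
Area = pi * 77²
Area = pi * 5929
Area = 18626.50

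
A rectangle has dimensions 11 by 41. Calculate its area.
Area = length * width
Area = 11 * 41
Area = 451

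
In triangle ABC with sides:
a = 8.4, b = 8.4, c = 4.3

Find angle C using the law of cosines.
cos(C) = (a² + b² - c²)/(2ab)
cos(C) = (8.4² + 8.4² - 4.3²)/(2·8.4·8.4) = 122.63/141.12 = 0.868977
C = arccos(0.868977) = 29.66°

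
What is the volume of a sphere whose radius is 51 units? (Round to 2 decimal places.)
Volume = (4/3) * pi * r³
Volume = (4/3) * pi * 51³
Volume = (4/3) * pi * 132651
Volume = 555647.21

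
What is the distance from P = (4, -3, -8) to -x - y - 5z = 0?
d = |(-1)(4) + (-1)(-3) + (-5)(-8) - (0)| / √((-1)² + (-1)² + (-5)²) = 39/√27 = 7.506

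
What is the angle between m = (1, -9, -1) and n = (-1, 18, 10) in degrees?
m·n = -173, |m|² = 83, |n|² = 425
cos θ = -173/√35275 ≈ -0.9211
θ ≈ 157.1°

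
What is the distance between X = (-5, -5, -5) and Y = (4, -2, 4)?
d = √[(9)² + (3)² + (9)²] = √171 = 13.08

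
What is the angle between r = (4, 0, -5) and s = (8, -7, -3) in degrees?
r·s = 47, |r|² = 41, |s|² = 122
cos θ = 47/√5002 ≈ 0.6645
θ ≈ 48.35°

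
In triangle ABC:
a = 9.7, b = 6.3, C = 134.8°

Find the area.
Using A = ½ab·sin(C):
A = ½·9.7·6.3·sin(134.8°) = ½·61.11·0.709571 = 21.68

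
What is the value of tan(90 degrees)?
tan(90 degrees) = undefined
Decimal approximation: undefined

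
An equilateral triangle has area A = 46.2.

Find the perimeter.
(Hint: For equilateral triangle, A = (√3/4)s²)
A = (√3/4)s²  →  s² = 4A/√3 = 4·46.2/√3 = 106.694
s = 10.3293
Perimeter = 3s = 30.99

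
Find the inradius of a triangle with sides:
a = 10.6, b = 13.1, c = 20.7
s = (a+b+c)/2 = (10.6+13.1+20.7)/2 = 22.2
Area = √(s(s-a)(s-b)(s-c)) = √(22.2·11.6·9.1·1.5) = 59.2887
r = Area/s = 59.2887/22.2 = 2.671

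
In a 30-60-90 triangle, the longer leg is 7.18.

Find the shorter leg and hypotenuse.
In a 30-60-90 triangle, sides are in ratio 1 : √3 : 2.
Long leg = short leg·√3  →  short leg = 7.18/√3 = 4.145
Hypotenuse = 2·(short leg) = 2·7.18/√3 = 8.291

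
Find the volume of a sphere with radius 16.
Volume = (4/3) * pi * r³
Volume = (4/3) * pi * 16³
Volume = (4/3) * pi * 4096
Volume = 17157.28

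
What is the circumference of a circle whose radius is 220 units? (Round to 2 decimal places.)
Circumference = 2 * pi * r
Circumference = 2 * pi * 220
Circumference = 1382.30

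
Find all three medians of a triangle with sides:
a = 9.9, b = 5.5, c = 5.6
Using m_x = ½√(2y² + 2z² - x²):
m_a = ½√(2·5.5² + 2·5.6² - 9.9²) = ½√25.21 = 2.51
m_b = ½√(2·9.9² + 2·5.6² - 5.5²) = ½√228.49 = 7.558
m_c = ½√(2·9.9² + 2·5.5² - 5.6²) = ½√225.16 = 7.503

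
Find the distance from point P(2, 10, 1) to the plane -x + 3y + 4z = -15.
d = |(-1)(2) + 3(10) + 4(1) - (-15)| / √((-1)² + 3² + 4²) = 47/√26 = 9.217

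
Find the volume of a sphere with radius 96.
Volume = (4/3) * pi * r³
Volume = (4/3) * pi * 96³
Volume = (4/3) * pi * 884736
Volume = 3705973.49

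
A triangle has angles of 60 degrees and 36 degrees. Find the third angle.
Sum of angles in a triangle = 180 degrees
Third angle = 180 - 60 - 36
Third angle = 84 degrees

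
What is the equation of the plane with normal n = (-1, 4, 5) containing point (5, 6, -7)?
d = n·P = (-1)(5) + (4)(6) + (5)(-7) = -16
Plane: -x + 4y + 5z = -16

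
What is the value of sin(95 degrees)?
sin(95 degrees) = 0.9962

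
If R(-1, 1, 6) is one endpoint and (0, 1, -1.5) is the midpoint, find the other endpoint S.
S = (2×0 - (-1), 2×1 - 1, 2×(-1.5) - 6) = (1, 1, -9)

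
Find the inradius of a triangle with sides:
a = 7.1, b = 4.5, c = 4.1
s = (a+b+c)/2 = (7.1+4.5+4.1)/2 = 7.85
Area = √(s(s-a)(s-b)(s-c)) = √(7.85·0.75·3.35·3.75) = 8.6001
r = Area/s = 8.6001/7.85 = 1.096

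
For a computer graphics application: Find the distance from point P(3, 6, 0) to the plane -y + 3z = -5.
d = |0(3) + (-1)(6) + 3(0) - (-5)| / √(0² + (-1)² + 3²) = 1/√10 = 0.3162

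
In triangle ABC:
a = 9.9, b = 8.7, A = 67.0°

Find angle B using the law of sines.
sin(B)/b = sin(A)/a
sin(B) = b·sin(A)/a = 8.7·sin(67.0°)/9.9 = 0.808929
B = arcsin(0.808929) = 53.99°  (b ≤ a, so B ≤ A and the acute solution is unique)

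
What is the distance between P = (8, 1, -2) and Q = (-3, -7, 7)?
d = √[(-11)² + (-8)² + (9)²] = √266 = 16.31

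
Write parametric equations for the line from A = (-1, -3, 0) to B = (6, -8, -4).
Direction vector d = B - A = (7, -5, -4)
x = -1 + 7t, y = -3 - 5t, z = 0 - 4t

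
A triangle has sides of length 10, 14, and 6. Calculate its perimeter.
Perimeter = sum of all sides
Perimeter = 10 + 14 + 6
Perimeter = 30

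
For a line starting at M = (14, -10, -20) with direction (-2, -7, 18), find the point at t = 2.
P(2) = (14 + (-2)(2), -10 + (-7)(2), -20 + 18(2)) = (10, -24, 16)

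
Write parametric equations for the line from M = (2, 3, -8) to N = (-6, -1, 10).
Direction vector d = N - M = (-8, -4, 18)
x = 2 - 8t, y = 3 - 4t, z = -8 + 18t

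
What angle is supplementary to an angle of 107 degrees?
Supplementary angles sum to 180 degrees.
Other angle = 180 - 107
Other angle = 73 degrees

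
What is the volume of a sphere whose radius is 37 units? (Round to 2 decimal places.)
Volume = (4/3) * pi * r³
Volume = (4/3) * pi * 37³
Volume = (4/3) * pi * 50653
Volume = 212174.79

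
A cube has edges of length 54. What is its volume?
Volume = s³
Volume = 54³
Volume = 157464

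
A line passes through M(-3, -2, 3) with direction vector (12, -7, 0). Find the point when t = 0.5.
P(0.5) = (-3 + 12(0.5), -2 + (-7)(0.5), 3 + 0(0.5)) = (3, -5.5, 3)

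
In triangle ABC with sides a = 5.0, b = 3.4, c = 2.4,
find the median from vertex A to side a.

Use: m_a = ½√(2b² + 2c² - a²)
m_a = ½√(2·3.4² + 2·2.4² - 5.0²)
m_a = ½√(23.12 + 11.52 - 25) = ½√9.64 = 1.552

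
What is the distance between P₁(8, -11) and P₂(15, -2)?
Using the distance formula: d = sqrt((x₂-x₁)² + (y₂-y₁)²)
dx = 15 - 8 = 7
dy = (-2) - (-11) = 9
d = sqrt(7² + 9²) = sqrt(49 + 81) = sqrt(130) = 11.40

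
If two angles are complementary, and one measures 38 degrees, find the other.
Complementary angles sum to 90 degrees.
Other angle = 90 - 38
Other angle = 52 degrees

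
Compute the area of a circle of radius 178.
Area = pi * r²
Area = pi * 178²
Area = pi * 31684
Area = 99538.22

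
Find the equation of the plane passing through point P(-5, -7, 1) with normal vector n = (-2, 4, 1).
d = n·P = (-2)(-5) + (4)(-7) + (1)(1) = -17
Plane: -2x + 4y + z = -17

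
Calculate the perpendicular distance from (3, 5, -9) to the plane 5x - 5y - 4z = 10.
d = |5(3) + (-5)(5) + (-4)(-9) - (10)| / √(5² + (-5)² + (-4)²) = 16/√66 = 1.969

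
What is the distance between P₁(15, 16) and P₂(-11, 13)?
Using the distance formula: d = sqrt((x₂-x₁)² + (y₂-y₁)²)
dx = (-11) - 15 = -26
dy = 13 - 16 = -3
d = sqrt((-26)² + (-3)²) = sqrt(676 + 9) = sqrt(685) = 26.17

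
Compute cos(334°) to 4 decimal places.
cos(334 degrees) = 0.8988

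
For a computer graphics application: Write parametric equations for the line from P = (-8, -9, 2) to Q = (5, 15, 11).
Direction vector d = Q - P = (13, 24, 9)
x = -8 + 13t, y = -9 + 24t, z = 2 + 9t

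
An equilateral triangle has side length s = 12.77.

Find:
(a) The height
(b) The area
(a) Height h = s·√3/2 = 12.77·√3/2 = 11.06
(b) Area = (√3/4)·s² = (√3/4)·12.77² = (√3/4)·163.073 = 70.61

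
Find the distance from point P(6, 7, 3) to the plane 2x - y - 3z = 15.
d = |2(6) + (-1)(7) + (-3)(3) - (15)| / √(2² + (-1)² + (-3)²) = 19/√14 = 5.078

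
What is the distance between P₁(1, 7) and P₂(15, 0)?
Using the distance formula: d = sqrt((x₂-x₁)² + (y₂-y₁)²)
dx = 15 - 1 = 14
dy = 0 - 7 = -7
d = sqrt(14² + (-7)²) = sqrt(196 + 49) = sqrt(245) = 15.65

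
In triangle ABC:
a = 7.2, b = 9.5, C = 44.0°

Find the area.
Using A = ½ab·sin(C):
A = ½·7.2·9.5·sin(44.0°) = ½·68.4·0.694658 = 23.76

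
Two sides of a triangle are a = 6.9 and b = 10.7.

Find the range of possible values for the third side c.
By the triangle inequality: |a - b| < c < a + b
|6.9 - 10.7| < c < 6.9 + 10.7
3.8 < c < 17.6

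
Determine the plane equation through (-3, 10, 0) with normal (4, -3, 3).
d = n·P = (4)(-3) + (-3)(10) + (3)(0) = -42
Plane: 4x - 3y + 3z = -42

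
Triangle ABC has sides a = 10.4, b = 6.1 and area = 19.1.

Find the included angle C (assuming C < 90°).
Area = ½ab·sin(C)  →  sin(C) = 2·Area/(ab)
sin(C) = 2·19.1/(10.4·6.1) = 0.602144
C = arcsin(0.602144) = 37.02°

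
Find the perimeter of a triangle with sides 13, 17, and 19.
Perimeter = sum of all sides
Perimeter = 13 + 17 + 19
Perimeter = 49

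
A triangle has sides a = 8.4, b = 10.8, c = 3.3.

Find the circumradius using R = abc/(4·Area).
s = (a+b+c)/2 = 11.25
Area = √(s(s-a)(s-b)(s-c)) = √(11.25·2.85·0.45·7.95) = 10.71
R = abc/(4·Area) = (8.4·10.8·3.3)/(4·10.71) = 299.376/42.84 = 6.988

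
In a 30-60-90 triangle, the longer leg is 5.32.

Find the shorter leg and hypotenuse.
In a 30-60-90 triangle, sides are in ratio 1 : √3 : 2.
Long leg = short leg·√3  →  short leg = 5.32/√3 = 3.072
Hypotenuse = 2·(short leg) = 2·5.32/√3 = 6.143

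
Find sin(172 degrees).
sin(172 degrees) = 0.1392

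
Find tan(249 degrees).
tan(249 degrees) = 2.6051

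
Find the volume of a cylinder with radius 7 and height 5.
Volume = pi * r² * h
Volume = pi * 7² * 5
Volume = pi * 49 * 5
Volume = pi * 245
Volume = 769.69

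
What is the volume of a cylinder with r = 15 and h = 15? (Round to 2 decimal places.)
Volume = pi * r² * h
Volume = pi * 15² * 15
Volume = pi * 225 * 15
Volume = pi * 3375
Volume = 10602.88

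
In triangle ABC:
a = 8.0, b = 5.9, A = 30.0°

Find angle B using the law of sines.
sin(B)/b = sin(A)/a
sin(B) = b·sin(A)/a = 5.9·sin(30.0°)/8.0 = 0.368750
B = arcsin(0.368750) = 21.64°  (b ≤ a, so B ≤ A and the acute solution is unique)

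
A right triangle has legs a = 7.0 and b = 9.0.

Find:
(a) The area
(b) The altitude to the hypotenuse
(a) Area = ½ab = ½·7.0·9.0 = 31.5
(b) Hypotenuse c = √(7.0² + 9.0²) = √130 = 11.4018
    Area = ½·c·h_c  →  h_c = 2·Area/c = 2·31.5/11.4018 = 5.525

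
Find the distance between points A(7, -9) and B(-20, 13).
Using the distance formula: d = sqrt((x₂-x₁)² + (y₂-y₁)²)
dx = (-20) - 7 = -27
dy = 13 - (-9) = 22
d = sqrt((-27)² + 22²) = sqrt(729 + 484) = sqrt(1213) = 34.83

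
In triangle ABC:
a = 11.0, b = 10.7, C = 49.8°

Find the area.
Using A = ½ab·sin(C):
A = ½·11.0·10.7·sin(49.8°) = ½·117.7·0.763796 = 44.95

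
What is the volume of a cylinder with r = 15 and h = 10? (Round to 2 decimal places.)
Volume = pi * r² * h
Volume = pi * 15² * 10
Volume = pi * 225 * 10
Volume = pi * 2250
Volume = 7068.58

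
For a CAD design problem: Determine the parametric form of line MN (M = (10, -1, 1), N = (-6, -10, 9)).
Direction vector d = N - M = (-16, -9, 8)
x = 10 - 16t, y = -1 - 9t, z = 1 + 8t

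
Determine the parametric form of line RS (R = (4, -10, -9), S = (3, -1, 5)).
Direction vector d = S - R = (-1, 9, 14)
x = 4 - t, y = -10 + 9t, z = -9 + 14t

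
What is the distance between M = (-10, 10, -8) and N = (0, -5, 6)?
d = √[(10)² + (-15)² + (14)²] = √521 = 22.83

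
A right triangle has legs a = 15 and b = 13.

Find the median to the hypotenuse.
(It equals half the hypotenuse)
Hypotenuse c = √(15² + 13²) = √394 = 19.8494
Median to hypotenuse = c/2 = 9.925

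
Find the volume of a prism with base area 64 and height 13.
Volume = base area * height
Volume = 64 * 13
Volume = 832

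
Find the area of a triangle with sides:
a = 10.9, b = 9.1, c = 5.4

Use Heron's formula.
s = (a+b+c)/2 = (10.9+9.1+5.4)/2 = 12.7
A = √(s(s-a)(s-b)(s-c)) = √(12.7·1.8·3.6·7.3)
A = √600.761 = 24.51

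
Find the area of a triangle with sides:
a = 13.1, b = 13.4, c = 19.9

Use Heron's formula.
s = (a+b+c)/2 = (13.1+13.4+19.9)/2 = 23.2
A = √(s(s-a)(s-b)(s-c)) = √(23.2·10.1·9.8·3.3)
A = √7577.91 = 87.05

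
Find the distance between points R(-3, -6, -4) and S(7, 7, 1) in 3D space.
d = √[(10)² + (13)² + (5)²] = √294 = 17.15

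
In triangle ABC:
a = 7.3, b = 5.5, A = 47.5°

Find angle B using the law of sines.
sin(B)/b = sin(A)/a
sin(B) = b·sin(A)/a = 5.5·sin(47.5°)/7.3 = 0.555483
B = arcsin(0.555483) = 33.74°  (b ≤ a, so B ≤ A and the acute solution is unique)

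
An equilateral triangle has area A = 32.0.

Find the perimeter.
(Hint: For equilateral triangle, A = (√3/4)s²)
A = (√3/4)s²  →  s² = 4A/√3 = 4·32.0/√3 = 73.9008
s = 8.59656
Perimeter = 3s = 25.79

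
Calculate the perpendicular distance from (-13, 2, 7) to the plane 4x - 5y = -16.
d = |4(-13) + (-5)(2) + 0(7) - (-16)| / √(4² + (-5)² + 0²) = 46/√41 = 7.184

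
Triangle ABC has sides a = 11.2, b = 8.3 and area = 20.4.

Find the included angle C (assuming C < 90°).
Area = ½ab·sin(C)  →  sin(C) = 2·Area/(ab)
sin(C) = 2·20.4/(11.2·8.3) = 0.438898
C = arcsin(0.438898) = 26.03°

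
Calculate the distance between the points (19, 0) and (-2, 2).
Using the distance formula: d = sqrt((x₂-x₁)² + (y₂-y₁)²)
dx = (-2) - 19 = -21
dy = 2 - 0 = 2
d = sqrt((-21)² + 2²) = sqrt(441 + 4) = sqrt(445) = 21.10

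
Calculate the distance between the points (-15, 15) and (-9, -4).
Using the distance formula: d = sqrt((x₂-x₁)² + (y₂-y₁)²)
dx = (-9) - (-15) = 6
dy = (-4) - 15 = -19
d = sqrt(6² + (-19)²) = sqrt(36 + 361) = sqrt(397) = 19.92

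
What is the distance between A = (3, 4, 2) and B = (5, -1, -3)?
d = √[(2)² + (-5)² + (-5)²] = √54 = 7.348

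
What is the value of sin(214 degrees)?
sin(214 degrees) = -0.5592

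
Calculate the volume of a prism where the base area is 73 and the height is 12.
Volume = base area * height
Volume = 73 * 12
Volume = 876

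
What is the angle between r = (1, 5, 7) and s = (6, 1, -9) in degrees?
r·s = -52, |r|² = 75, |s|² = 118
cos θ = -52/√8850 ≈ -0.5528
θ ≈ 123.6°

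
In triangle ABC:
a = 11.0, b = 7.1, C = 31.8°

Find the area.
Using A = ½ab·sin(C):
A = ½·11.0·7.1·sin(31.8°) = ½·78.1·0.526956 = 20.58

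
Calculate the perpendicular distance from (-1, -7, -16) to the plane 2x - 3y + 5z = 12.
d = |2(-1) + (-3)(-7) + 5(-16) - (12)| / √(2² + (-3)² + 5²) = 73/√38 = 11.84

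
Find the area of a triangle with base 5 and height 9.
Area = (1/2) * base * height
Area = (1/2) * 5 * 9
Area = 22.50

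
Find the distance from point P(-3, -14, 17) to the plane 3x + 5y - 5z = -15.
d = |3(-3) + 5(-14) + (-5)(17) - (-15)| / √(3² + 5² + (-5)²) = 149/√59 = 19.4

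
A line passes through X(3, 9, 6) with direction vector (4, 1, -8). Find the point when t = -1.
P(-1) = (3 + 4(-1), 9 + 1(-1), 6 + (-8)(-1)) = (-1, 8, 14)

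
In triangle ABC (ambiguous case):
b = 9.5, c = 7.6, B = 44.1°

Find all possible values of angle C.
sin(C)/c = sin(B)/b  →  sin(C) = c·sin(B)/b = 7.6·sin(44.1°)/9.5 = 0.556730
C₁ = arcsin(0.556730) = 33.83°,  C₂ = 180° - C₁ = 146.17°
Check C₂: A = 180° - 44.1° - 146.17° = -10.27° ≤ 0, rejected
C = 33.83° (one solution)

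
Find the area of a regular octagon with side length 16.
For a regular 8-gon with side length s = 16:
Apothem a = s / (2*tan(pi/8)) = 16 / (2*tan(pi/8)) ≈ 19.3137
Perimeter P = 8 * 16 = 128
Area = (1/2) * P * a = (1/2) * 128 * 19.3137 = 1236.08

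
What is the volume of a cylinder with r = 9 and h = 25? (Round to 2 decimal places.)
Volume = pi * r² * h
Volume = pi * 9² * 25
Volume = pi * 81 * 25
Volume = pi * 2025
Volume = 6361.73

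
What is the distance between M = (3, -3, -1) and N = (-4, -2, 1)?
d = √[(-7)² + (1)² + (2)²] = √54 = 7.348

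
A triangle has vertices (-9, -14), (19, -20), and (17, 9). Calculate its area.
Using the coordinate formula: Area = (1/2)|x₁(y₂-y₃) + x₂(y₃-y₁) + x₃(y₁-y₂)|
Area = (1/2)|(-9)((-20)-9) + 19(9-(-14)) + 17((-14)-(-20))|
Area = (1/2)|(-9)*(-29) + 19*23 + 17*6|
Area = (1/2)|261 + 437 + 102|
Area = (1/2)*800 = 400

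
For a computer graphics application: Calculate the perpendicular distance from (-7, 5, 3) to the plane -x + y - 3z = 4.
d = |(-1)(-7) + 1(5) + (-3)(3) - (4)| / √((-1)² + 1² + (-3)²) = 1/√11 = 0.3015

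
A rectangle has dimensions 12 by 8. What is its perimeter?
Perimeter = 2 * (length + width)
Perimeter = 2 * (12 + 8)
Perimeter = 2 * 20
Perimeter = 40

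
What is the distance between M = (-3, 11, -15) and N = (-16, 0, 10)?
d = √[(-13)² + (-11)² + (25)²] = √915 = 30.25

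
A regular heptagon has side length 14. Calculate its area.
For a regular 7-gon with side length s = 14:
Apothem a = s / (2*tan(pi/7)) = 14 / (2*tan(pi/7)) ≈ 14.53565
Perimeter P = 7 * 14 = 98
Area = (1/2) * P * a = (1/2) * 98 * 14.53565 = 712.25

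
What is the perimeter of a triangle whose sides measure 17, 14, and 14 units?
Perimeter = sum of all sides
Perimeter = 17 + 14 + 14
Perimeter = 45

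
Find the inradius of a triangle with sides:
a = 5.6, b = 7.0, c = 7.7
s = (a+b+c)/2 = (5.6+7.0+7.7)/2 = 10.15
Area = √(s(s-a)(s-b)(s-c)) = √(10.15·4.55·3.15·2.45) = 18.8789
r = Area/s = 18.8789/10.15 = 1.86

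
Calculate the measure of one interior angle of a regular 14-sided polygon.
Interior angle of a regular n-gon = (n-2)*180/n
Interior angle = (14-2)*180/14
Interior angle = 12*180/14
Interior angle = 2160/14
Interior angle = 154.29 degrees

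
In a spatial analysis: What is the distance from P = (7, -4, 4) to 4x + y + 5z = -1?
d = |4(7) + 1(-4) + 5(4) - (-1)| / √(4² + 1² + 5²) = 45/√42 = 6.944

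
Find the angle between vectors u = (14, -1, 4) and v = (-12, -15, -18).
u·v = -225, |u|² = 213, |v|² = 693
cos θ = -225/√147609 ≈ -0.5856
θ ≈ 125.8°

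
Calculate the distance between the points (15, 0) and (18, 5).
Using the distance formula: d = sqrt((x₂-x₁)² + (y₂-y₁)²)
dx = 18 - 15 = 3
dy = 5 - 0 = 5
d = sqrt(3² + 5²) = sqrt(9 + 25) = sqrt(34) = 5.83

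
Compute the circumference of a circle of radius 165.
Circumference = 2 * pi * r
Circumference = 2 * pi * 165
Circumference = 1036.73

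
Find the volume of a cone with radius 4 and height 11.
Volume = (1/3) * pi * r² * h
Volume = (1/3) * pi * 4² * 11
Volume = (1/3) * pi * 16 * 11
Volume = (1/3) * pi * 176
Volume = 184.31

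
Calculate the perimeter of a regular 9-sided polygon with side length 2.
Perimeter = number of sides * side length
Perimeter = 9 * 2
Perimeter = 18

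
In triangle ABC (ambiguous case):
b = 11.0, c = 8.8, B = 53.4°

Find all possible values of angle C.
sin(C)/c = sin(B)/b  →  sin(C) = c·sin(B)/b = 8.8·sin(53.4°)/11.0 = 0.642254
C₁ = arcsin(0.642254) = 39.96°,  C₂ = 180° - C₁ = 140.04°
Check C₂: A = 180° - 53.4° - 140.04° = -13.44° ≤ 0, rejected
C = 39.96° (one solution)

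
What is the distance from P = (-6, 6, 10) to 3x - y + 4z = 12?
d = |3(-6) + (-1)(6) + 4(10) - (12)| / √(3² + (-1)² + 4²) = 4/√26 = 0.7845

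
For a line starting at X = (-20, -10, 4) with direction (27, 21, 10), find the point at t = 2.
P(2) = (-20 + 27(2), -10 + 21(2), 4 + 10(2)) = (34, 32, 24)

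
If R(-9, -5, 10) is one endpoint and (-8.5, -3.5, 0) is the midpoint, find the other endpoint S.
S = (2×(-8.5) - (-9), 2×(-3.5) - (-5), 2×0 - 10) = (-8, -2, -10)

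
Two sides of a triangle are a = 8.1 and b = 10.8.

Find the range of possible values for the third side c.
By the triangle inequality: |a - b| < c < a + b
|8.1 - 10.8| < c < 8.1 + 10.8
2.7 < c < 18.9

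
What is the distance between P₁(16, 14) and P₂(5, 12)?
Using the distance formula: d = sqrt((x₂-x₁)² + (y₂-y₁)²)
dx = 5 - 16 = -11
dy = 12 - 14 = -2
d = sqrt((-11)² + (-2)²) = sqrt(121 + 4) = sqrt(125) = 11.18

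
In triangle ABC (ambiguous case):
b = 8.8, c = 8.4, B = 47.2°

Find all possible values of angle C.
sin(C)/c = sin(B)/b  →  sin(C) = c·sin(B)/b = 8.4·sin(47.2°)/8.8 = 0.700379
C₁ = arcsin(0.700379) = 44.46°,  C₂ = 180° - C₁ = 135.54°
Check C₂: A = 180° - 47.2° - 135.54° = -2.74° ≤ 0, rejected
C = 44.46° (one solution)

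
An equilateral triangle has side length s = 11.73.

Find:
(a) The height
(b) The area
(a) Height h = s·√3/2 = 11.73·√3/2 = 10.16
(b) Area = (√3/4)·s² = (√3/4)·11.73² = (√3/4)·137.593 = 59.58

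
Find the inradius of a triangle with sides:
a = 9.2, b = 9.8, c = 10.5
s = (a+b+c)/2 = (9.2+9.8+10.5)/2 = 14.75
Area = √(s(s-a)(s-b)(s-c)) = √(14.75·5.55·4.95·4.25) = 41.4992
r = Area/s = 41.4992/14.75 = 2.814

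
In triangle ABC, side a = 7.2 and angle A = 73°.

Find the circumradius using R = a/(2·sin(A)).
R = a/(2·sin(A)) = 7.2/(2·sin(73°))
R = 7.2/(2·0.956305) = 7.2/1.912610 = 3.764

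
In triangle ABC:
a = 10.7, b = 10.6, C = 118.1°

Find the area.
Using A = ½ab·sin(C):
A = ½·10.7·10.6·sin(118.1°) = ½·113.42·0.882127 = 50.03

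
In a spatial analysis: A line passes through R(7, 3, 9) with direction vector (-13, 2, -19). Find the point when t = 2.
P(2) = (7 + (-13)(2), 3 + 2(2), 9 + (-19)(2)) = (-19, 7, -29)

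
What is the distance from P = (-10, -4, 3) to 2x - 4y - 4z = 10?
d = |2(-10) + (-4)(-4) + (-4)(3) - (10)| / √(2² + (-4)² + (-4)²) = 26/√36 = 4.333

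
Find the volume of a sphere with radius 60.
Volume = (4/3) * pi * r³
Volume = (4/3) * pi * 60³
Volume = (4/3) * pi * 216000
Volume = 904778.68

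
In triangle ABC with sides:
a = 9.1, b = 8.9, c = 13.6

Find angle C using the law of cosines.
cos(C) = (a² + b² - c²)/(2ab)
cos(C) = (9.1² + 8.9² - 13.6²)/(2·9.1·8.9) = -22.94/161.98 = -0.141622
C = arccos(-0.141622) = 98.14°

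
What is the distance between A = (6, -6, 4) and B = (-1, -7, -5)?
d = √[(-7)² + (-1)² + (-9)²] = √131 = 11.45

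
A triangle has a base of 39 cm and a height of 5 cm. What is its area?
Area = (1/2) * base * height
Area = (1/2) * 39 * 5
Area = 97.50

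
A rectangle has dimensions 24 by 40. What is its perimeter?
Perimeter = 2 * (length + width)
Perimeter = 2 * (24 + 40)
Perimeter = 2 * 64
Perimeter = 128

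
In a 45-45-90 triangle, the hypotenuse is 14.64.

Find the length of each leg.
In a 45-45-90 triangle, hypotenuse = leg·√2  →  leg = hypotenuse/√2
leg = 14.64/√2 = 10.35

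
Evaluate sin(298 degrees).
sin(298 degrees) = -0.8829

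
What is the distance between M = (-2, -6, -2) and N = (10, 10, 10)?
d = √[(12)² + (16)² + (12)²] = √544 = 23.32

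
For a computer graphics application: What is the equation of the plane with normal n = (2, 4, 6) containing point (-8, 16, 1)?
d = n·P = (2)(-8) + (4)(16) + (6)(1) = 54
Plane: 2x + 4y + 6z = 54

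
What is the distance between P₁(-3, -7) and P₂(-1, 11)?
Using the distance formula: d = sqrt((x₂-x₁)² + (y₂-y₁)²)
dx = (-1) - (-3) = 2
dy = 11 - (-7) = 18
d = sqrt(2² + 18²) = sqrt(4 + 324) = sqrt(328) = 18.11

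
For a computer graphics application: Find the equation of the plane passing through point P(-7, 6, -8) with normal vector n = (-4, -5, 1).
d = n·P = (-4)(-7) + (-5)(6) + (1)(-8) = -10
Plane: -4x - 5y + z = -10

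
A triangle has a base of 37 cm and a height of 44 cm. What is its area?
Area = (1/2) * base * height
Area = (1/2) * 37 * 44
Area = 814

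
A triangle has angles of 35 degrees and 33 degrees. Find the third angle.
Sum of angles in a triangle = 180 degrees
Third angle = 180 - 35 - 33
Third angle = 112 degrees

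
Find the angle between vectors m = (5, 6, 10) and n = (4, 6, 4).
m·n = 96, |m|² = 161, |n|² = 68
cos θ = 96/√10948 ≈ 0.9175
θ ≈ 23.44°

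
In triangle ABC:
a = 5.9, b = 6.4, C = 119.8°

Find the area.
Using A = ½ab·sin(C):
A = ½·5.9·6.4·sin(119.8°) = ½·37.76·0.867765 = 16.38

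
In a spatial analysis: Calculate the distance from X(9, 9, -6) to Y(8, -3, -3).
d = √[(-1)² + (-12)² + (3)²] = √154 = 12.41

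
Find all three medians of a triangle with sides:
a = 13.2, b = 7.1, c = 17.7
Using m_x = ½√(2y² + 2z² - x²):
m_a = ½√(2·7.1² + 2·17.7² - 13.2²) = ½√553.16 = 11.76
m_b = ½√(2·13.2² + 2·17.7² - 7.1²) = ½√924.65 = 15.2
m_c = ½√(2·13.2² + 2·7.1² - 17.7²) = ½√136.01 = 5.831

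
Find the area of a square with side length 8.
Area = s²
Area = 8²
Area = 64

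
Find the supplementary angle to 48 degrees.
Supplementary angles sum to 180 degrees.
Other angle = 180 - 48
Other angle = 132 degrees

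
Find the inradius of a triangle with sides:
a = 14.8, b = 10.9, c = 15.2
s = (a+b+c)/2 = (14.8+10.9+15.2)/2 = 20.45
Area = √(s(s-a)(s-b)(s-c)) = √(20.45·5.65·9.55·5.25) = 76.1118
r = Area/s = 76.1118/20.45 = 3.722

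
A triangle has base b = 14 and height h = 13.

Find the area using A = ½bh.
A = ½·14·13 = 91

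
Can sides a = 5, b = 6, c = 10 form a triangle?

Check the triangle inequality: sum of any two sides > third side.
Yes, triangle inequality satisfied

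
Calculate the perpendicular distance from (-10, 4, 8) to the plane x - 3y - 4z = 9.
d = |1(-10) + (-3)(4) + (-4)(8) - (9)| / √(1² + (-3)² + (-4)²) = 63/√26 = 12.36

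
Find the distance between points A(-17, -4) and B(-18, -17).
Using the distance formula: d = sqrt((x₂-x₁)² + (y₂-y₁)²)
dx = (-18) - (-17) = -1
dy = (-17) - (-4) = -13
d = sqrt((-1)² + (-13)²) = sqrt(1 + 169) = sqrt(170) = 13.04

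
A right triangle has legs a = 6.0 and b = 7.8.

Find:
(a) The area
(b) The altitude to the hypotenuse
(a) Area = ½ab = ½·6.0·7.8 = 23.4
(b) Hypotenuse c = √(6.0² + 7.8²) = √96.84 = 9.84073
    Area = ½·c·h_c  →  h_c = 2·Area/c = 2·23.4/9.84073 = 4.756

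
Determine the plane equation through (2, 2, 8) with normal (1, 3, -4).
d = n·P = (1)(2) + (3)(2) + (-4)(8) = -24
Plane: x + 3y - 4z = -24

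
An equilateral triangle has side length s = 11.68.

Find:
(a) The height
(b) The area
(a) Height h = s·√3/2 = 11.68·√3/2 = 10.12
(b) Area = (√3/4)·s² = (√3/4)·11.68² = (√3/4)·136.422 = 59.07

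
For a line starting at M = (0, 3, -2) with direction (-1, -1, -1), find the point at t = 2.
P(2) = (0 + (-1)(2), 3 + (-1)(2), -2 + (-1)(2)) = (-2, 1, -4)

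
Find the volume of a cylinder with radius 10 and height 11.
Volume = pi * r² * h
Volume = pi * 10² * 11
Volume = pi * 100 * 11
Volume = pi * 1100
Volume = 3455.75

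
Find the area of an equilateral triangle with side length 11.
Area = (sqrt(3)/4) * s²
Area = (sqrt(3)/4) * 11²
Area = (sqrt(3)/4) * 121
Area = 52.39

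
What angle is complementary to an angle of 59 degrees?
Complementary angles sum to 90 degrees.
Other angle = 90 - 59
Other angle = 31 degrees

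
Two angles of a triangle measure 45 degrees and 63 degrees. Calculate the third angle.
Sum of angles in a triangle = 180 degrees
Third angle = 180 - 45 - 63
Third angle = 72 degrees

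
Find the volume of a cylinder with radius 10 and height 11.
Volume = pi * r² * h
Volume = pi * 10² * 11
Volume = pi * 100 * 11
Volume = pi * 1100
Volume = 3455.75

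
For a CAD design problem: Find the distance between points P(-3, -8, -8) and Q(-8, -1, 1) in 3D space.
d = √[(-5)² + (7)² + (9)²] = √155 = 12.45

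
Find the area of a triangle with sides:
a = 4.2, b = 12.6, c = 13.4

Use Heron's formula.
s = (a+b+c)/2 = (4.2+12.6+13.4)/2 = 15.1
A = √(s(s-a)(s-b)(s-c)) = √(15.1·10.9·2.5·1.7)
A = √699.508 = 26.45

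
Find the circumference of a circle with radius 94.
Circumference = 2 * pi * r
Circumference = 2 * pi * 94
Circumference = 590.62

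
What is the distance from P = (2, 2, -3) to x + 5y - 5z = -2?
d = |1(2) + 5(2) + (-5)(-3) - (-2)| / √(1² + 5² + (-5)²) = 29/√51 = 4.061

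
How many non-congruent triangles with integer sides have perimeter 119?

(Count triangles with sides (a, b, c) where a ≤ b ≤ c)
With a ≤ b ≤ c and a + b + c = 119, the triangle inequality a + b > c gives c < 119/2, so c ≤ 59.
Iterate a from 1 to ⌊p/3⌋ = 39; for each a, b ranges from a to ⌊(p−a)/2⌋ with c = p − a − b, keeping only c ≥ b.
Triples: (1, 59, 59), (2, 58, 59), (3, 57, 59), …
Count = 310 triangles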